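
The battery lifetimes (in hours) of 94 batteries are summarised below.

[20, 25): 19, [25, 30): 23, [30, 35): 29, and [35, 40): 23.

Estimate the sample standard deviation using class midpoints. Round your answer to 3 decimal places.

5.354

Midpoints: 22.5, 27.5, 32.5, 37.5
n = 94, Σfm = 2865, mean = 30.4787
Σfm² = 89987.5
Σf(m − x̄)² = Σfm² − (Σfm)²/n = 89987.5 − 2865²/94 = 2665.9574
Sample variance = 2665.9574 / 93 = 28.6662
Standard deviation = √28.6662 = 5.3541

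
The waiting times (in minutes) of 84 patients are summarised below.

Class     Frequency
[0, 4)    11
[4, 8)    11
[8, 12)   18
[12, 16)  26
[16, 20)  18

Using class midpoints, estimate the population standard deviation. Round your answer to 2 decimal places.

Midpoints: 2, 6, 10, 14, 18
n = 84, Σfm = 956, mean = 11.3810
Σfm² = 13168
Σf(m − x̄)² = Σfm² − (Σfm)²/n = 13168 − 956²/84 = 2287.8095
Population variance = 2287.8095 / 84 = 27.2358
Standard deviation = √27.2358 = 5.2188

5.22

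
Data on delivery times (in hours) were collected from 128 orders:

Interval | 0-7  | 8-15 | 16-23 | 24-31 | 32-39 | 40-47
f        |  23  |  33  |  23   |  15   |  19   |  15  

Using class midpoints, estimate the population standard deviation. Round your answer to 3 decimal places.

13.194

Midpoints: 3.5, 11.5, 19.5, 27.5, 35.5, 43.5
n = 128, Σfm = 2648, mean = 20.6875
Σfm² = 77064
Σf(m − x̄)² = Σfm² − (Σfm)²/n = 77064 − 2648²/128 = 22283.5000
Population variance = 22283.5000 / 128 = 174.0898
Standard deviation = √174.0898 = 13.1943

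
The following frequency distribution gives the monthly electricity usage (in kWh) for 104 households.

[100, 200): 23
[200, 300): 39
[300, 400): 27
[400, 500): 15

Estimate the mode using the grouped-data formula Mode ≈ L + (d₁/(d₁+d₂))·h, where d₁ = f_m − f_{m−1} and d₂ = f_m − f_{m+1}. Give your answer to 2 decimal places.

257.14

Modal class: [200, 300) (highest frequency 39).
d₁ = 39 − 23 = 16, d₂ = 39 − 27 = 12
Mode ≈ 200 + (16/(16+12)) × 100 = 200 + 57.1429 = 257.1429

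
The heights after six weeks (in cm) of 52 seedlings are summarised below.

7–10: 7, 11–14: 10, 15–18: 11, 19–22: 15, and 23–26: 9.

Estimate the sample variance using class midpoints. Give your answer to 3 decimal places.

Midpoints: 8.5, 12.5, 16.5, 20.5, 24.5
n = 52, Σfm = 894, mean = 17.1923
Σfm² = 16769
Σf(m − x̄)² = Σfm² − (Σfm)²/n = 16769 − 894²/52 = 1399.0769
Sample variance = 1399.0769 / 51 = 27.4329

27.433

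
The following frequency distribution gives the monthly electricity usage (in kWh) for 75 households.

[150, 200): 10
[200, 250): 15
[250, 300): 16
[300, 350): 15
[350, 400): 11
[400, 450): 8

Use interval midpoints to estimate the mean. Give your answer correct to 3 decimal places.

292.333

Midpoints: 175, 225, 275, 325, 375, 425
Σfm = 10×175 + 15×225 + 16×275 + 15×325 + 11×375 + 8×425 = 21925
n = Σf = 75
Mean = 21925 / 75 = 292.3333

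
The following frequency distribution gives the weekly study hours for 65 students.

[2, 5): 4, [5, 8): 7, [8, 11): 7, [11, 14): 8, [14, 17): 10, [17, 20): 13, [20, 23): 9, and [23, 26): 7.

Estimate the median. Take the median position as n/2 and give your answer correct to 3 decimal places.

15.950

Cumulative frequencies: 4, 11, 18, 26, 36, 49, 58, 65
n = 65; position = n/2 = 32.5.
This falls in the class [14, 17): L = 14, F = 26, f = 10, h = 3.
Median ≈ 14 + ((32.5 − 26) / 10) × 3 = 15.9500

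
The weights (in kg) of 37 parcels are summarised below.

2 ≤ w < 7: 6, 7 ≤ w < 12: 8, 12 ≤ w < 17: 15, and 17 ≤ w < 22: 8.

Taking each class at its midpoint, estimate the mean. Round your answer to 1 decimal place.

12.9

Midpoints: 4.5, 9.5, 14.5, 19.5
Σfm = 6×4.5 + 8×9.5 + 15×14.5 + 8×19.5 = 476.5
n = Σf = 37
Mean = 476.5 / 37 = 12.8784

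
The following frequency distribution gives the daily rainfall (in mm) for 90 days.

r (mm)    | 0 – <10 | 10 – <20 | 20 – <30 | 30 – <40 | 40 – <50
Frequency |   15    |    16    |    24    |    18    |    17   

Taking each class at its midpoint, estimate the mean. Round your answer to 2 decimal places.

Midpoints: 5, 15, 25, 35, 45
Σfm = 15×5 + 16×15 + 24×25 + 18×35 + 17×45 = 2310
n = Σf = 90
Mean = 2310 / 90 = 25.6667

25.67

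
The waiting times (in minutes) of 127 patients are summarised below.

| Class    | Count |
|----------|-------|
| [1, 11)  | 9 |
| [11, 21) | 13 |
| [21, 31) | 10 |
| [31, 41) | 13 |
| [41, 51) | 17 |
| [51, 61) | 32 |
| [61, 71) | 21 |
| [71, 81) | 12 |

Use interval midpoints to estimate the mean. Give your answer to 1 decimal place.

46.2

Midpoints: 6, 16, 26, 36, 46, 56, 66, 76
Σfm = 9×6 + 13×16 + 10×26 + 13×36 + 17×46 + 32×56 + 21×66 + 12×76 = 5862
n = Σf = 127
Mean = 5862 / 127 = 46.1575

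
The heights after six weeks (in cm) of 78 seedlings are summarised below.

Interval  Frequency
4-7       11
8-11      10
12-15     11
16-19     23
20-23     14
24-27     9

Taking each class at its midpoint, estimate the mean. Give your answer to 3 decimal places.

15.859

Midpoints: 5.5, 9.5, 13.5, 17.5, 21.5, 25.5
Σfm = 11×5.5 + 10×9.5 + 11×13.5 + 23×17.5 + 14×21.5 + 9×25.5 = 1237
n = Σf = 78
Mean = 1237 / 78 = 15.8590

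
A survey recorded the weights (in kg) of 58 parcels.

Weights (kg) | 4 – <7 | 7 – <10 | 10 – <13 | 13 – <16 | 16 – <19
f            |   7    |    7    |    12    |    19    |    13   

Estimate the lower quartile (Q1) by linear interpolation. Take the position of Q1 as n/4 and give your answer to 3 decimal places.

10.125

Cumulative frequencies: 7, 14, 26, 45, 58
n = 58; position = n/4 = 14.5.
This falls in the class 10 – <13: L = 10, F = 14, f = 12, h = 3.
Lower quartile ≈ 10 + ((14.5 − 14) / 12) × 3 = 10.1250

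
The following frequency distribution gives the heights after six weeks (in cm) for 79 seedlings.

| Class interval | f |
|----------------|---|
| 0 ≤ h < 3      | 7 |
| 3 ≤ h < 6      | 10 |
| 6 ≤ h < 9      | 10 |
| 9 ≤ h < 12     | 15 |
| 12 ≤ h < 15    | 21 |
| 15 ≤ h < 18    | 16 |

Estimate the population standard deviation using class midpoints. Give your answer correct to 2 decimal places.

4.75

Midpoints: 1.5, 4.5, 7.5, 10.5, 13.5, 16.5
n = 79, Σfm = 835.5, mean = 10.5759
Σfm² = 10617.75
Σf(m − x̄)² = Σfm² − (Σfm)²/n = 10617.75 − 835.5²/79 = 1781.5443
Population variance = 1781.5443 / 79 = 22.5512
Standard deviation = √22.5512 = 4.7488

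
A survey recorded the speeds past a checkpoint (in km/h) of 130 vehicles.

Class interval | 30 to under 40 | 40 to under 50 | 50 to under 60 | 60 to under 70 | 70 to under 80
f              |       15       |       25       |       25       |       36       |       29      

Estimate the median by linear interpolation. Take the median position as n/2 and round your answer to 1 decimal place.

60.0

Cumulative frequencies: 15, 40, 65, 101, 130
n = 130; position = n/2 = 65.
This falls in the class 50 to under 60: L = 50, F = 40, f = 25, h = 10.
Median ≈ 50 + ((65 − 40) / 25) × 10 = 60.0000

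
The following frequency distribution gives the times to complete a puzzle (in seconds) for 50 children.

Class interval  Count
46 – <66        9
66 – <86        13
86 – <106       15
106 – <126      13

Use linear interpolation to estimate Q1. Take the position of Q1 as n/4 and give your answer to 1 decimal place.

Cumulative frequencies: 9, 22, 37, 50
n = 50; position = n/4 = 12.5.
This falls in the class 66 – <86: L = 66, F = 9, f = 13, h = 20.
Lower quartile ≈ 66 + ((12.5 − 9) / 13) × 20 = 71.3846

71.4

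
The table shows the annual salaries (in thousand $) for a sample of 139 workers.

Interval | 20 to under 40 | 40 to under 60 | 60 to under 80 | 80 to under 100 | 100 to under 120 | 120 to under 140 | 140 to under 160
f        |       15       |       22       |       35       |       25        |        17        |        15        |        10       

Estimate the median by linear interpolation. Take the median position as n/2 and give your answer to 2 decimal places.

78.57

Cumulative frequencies: 15, 37, 72, 97, 114, 129, 139
n = 139; position = n/2 = 69.5.
This falls in the class 60 to under 80: L = 60, F = 37, f = 35, h = 20.
Median ≈ 60 + ((69.5 − 37) / 35) × 20 = 78.5714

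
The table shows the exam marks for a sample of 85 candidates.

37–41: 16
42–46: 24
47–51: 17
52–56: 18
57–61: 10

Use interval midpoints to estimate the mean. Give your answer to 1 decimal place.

Midpoints: 39, 44, 49, 54, 59
Σfm = 16×39 + 24×44 + 17×49 + 18×54 + 10×59 = 4075
n = Σf = 85
Mean = 4075 / 85 = 47.9412

47.9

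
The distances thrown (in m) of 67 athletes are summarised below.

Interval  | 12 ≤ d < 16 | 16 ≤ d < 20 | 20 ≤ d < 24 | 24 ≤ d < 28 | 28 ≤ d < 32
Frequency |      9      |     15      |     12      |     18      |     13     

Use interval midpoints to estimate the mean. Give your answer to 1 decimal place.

Midpoints: 14, 18, 22, 26, 30
Σfm = 9×14 + 15×18 + 12×22 + 18×26 + 13×30 = 1518
n = Σf = 67
Mean = 1518 / 67 = 22.6567

22.7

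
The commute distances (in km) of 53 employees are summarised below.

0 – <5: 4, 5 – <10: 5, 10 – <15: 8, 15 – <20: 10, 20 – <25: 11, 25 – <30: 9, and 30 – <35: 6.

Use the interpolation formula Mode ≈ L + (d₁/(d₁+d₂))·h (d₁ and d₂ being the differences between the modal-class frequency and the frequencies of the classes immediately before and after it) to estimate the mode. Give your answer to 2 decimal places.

Modal class: 20 – <25 (highest frequency 11).
d₁ = 11 − 10 = 1, d₂ = 11 − 9 = 2
Mode ≈ 20 + (1/(1+2)) × 5 = 20 + 1.6667 = 21.6667

21.67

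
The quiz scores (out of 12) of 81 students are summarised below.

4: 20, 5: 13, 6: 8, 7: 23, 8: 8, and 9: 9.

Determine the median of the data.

Cumulative frequencies: 20, 33, 41, 64, 72, 81
n = 81, so the median is the value in position (n+1)/2 = 41.
Position 41 falls at value 6.

6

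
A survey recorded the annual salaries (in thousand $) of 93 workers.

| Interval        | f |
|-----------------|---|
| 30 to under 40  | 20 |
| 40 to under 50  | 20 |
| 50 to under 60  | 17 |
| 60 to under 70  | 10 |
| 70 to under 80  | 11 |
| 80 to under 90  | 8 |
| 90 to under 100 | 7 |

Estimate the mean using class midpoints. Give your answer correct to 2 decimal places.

57.58

Midpoints: 35, 45, 55, 65, 75, 85, 95
Σfm = 20×35 + 20×45 + 17×55 + 10×65 + 11×75 + 8×85 + 7×95 = 5355
n = Σf = 93
Mean = 5355 / 93 = 57.5806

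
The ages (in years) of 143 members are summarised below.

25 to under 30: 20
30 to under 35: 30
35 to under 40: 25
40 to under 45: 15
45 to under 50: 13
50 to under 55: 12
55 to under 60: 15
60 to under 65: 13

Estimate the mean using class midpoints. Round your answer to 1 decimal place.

42.1

Midpoints: 27.5, 32.5, 37.5, 42.5, 47.5, 52.5, 57.5, 62.5
Σfm = 20×27.5 + 30×32.5 + 25×37.5 + 15×42.5 + 13×47.5 + 12×52.5 + 15×57.5 + 13×62.5 = 6022.5
n = Σf = 143
Mean = 6022.5 / 143 = 42.1154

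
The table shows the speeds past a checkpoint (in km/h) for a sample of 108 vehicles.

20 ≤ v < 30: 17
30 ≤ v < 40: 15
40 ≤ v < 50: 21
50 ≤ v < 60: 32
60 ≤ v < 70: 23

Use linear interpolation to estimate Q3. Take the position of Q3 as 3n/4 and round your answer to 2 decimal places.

Cumulative frequencies: 17, 32, 53, 85, 108
n = 108; position = 3n/4 = 81.
This falls in the class 50 ≤ v < 60: L = 50, F = 53, f = 32, h = 10.
Upper quartile ≈ 50 + ((81 − 53) / 32) × 10 = 58.7500

58.75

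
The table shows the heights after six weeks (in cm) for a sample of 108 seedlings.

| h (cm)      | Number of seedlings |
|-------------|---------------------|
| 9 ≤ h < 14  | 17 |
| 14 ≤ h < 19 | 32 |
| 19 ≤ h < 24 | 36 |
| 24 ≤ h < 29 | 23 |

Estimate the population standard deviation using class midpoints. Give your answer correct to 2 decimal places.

Midpoints: 11.5, 16.5, 21.5, 26.5
n = 108, Σfm = 2107, mean = 19.5093
Σfm² = 43753
Σf(m − x̄)² = Σfm² − (Σfm)²/n = 43753 − 2107²/108 = 2646.9907
Population variance = 2646.9907 / 108 = 24.5092
Standard deviation = √24.5092 = 4.9507

4.95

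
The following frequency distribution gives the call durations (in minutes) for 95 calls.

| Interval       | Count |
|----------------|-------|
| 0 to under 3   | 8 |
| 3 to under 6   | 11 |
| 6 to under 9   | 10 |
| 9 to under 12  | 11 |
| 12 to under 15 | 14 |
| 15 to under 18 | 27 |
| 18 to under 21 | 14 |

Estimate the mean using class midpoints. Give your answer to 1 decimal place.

12.2

Midpoints: 1.5, 4.5, 7.5, 10.5, 13.5, 16.5, 19.5
Σfm = 8×1.5 + 11×4.5 + 10×7.5 + 11×10.5 + 14×13.5 + 27×16.5 + 14×19.5 = 1159.5
n = Σf = 95
Mean = 1159.5 / 95 = 12.2053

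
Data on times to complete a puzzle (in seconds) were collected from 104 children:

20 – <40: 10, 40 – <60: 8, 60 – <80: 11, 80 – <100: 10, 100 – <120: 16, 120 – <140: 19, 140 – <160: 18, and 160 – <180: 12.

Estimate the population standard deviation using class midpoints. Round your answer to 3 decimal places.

43.179

Midpoints: 30, 50, 70, 90, 110, 130, 150, 170
n = 104, Σfm = 11340, mean = 109.0385
Σfm² = 1430400
Σf(m − x̄)² = Σfm² − (Σfm)²/n = 1430400 − 11340²/104 = 193903.8462
Population variance = 193903.8462 / 104 = 1864.4601
Standard deviation = √1864.4601 = 43.1794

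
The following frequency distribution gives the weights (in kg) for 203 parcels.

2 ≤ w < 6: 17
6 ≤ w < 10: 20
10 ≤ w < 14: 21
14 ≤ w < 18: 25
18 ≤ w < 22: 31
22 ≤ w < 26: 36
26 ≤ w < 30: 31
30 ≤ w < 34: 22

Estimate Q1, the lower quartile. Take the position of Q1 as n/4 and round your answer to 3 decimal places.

Cumulative frequencies: 17, 37, 58, 83, 114, 150, 181, 203
n = 203; position = n/4 = 50.75.
This falls in the class 10 ≤ w < 14: L = 10, F = 37, f = 21, h = 4.
Lower quartile ≈ 10 + ((50.75 − 37) / 21) × 4 = 12.6190

12.619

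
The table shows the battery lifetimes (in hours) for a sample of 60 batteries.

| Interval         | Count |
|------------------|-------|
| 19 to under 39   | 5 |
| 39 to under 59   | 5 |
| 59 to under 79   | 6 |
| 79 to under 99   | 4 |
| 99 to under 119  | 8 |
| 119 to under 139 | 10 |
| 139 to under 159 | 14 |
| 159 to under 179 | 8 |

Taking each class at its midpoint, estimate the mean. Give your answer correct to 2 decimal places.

112.67

Midpoints: 29, 49, 69, 89, 109, 129, 149, 169
Σfm = 5×29 + 5×49 + 6×69 + 4×89 + 8×109 + 10×129 + 14×149 + 8×169 = 6760
n = Σf = 60
Mean = 6760 / 60 = 112.6667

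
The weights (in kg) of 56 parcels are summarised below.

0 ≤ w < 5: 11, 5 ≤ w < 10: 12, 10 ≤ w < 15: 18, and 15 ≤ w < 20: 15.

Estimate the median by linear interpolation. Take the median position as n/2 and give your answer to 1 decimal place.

Cumulative frequencies: 11, 23, 41, 56
n = 56; position = n/2 = 28.
This falls in the class 10 ≤ w < 15: L = 10, F = 23, f = 18, h = 5.
Median ≈ 10 + ((28 − 23) / 18) × 5 = 11.3889

11.4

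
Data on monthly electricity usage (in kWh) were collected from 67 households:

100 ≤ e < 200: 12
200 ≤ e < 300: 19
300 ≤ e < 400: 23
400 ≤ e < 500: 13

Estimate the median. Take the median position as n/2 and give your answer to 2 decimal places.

Cumulative frequencies: 12, 31, 54, 67
n = 67; position = n/2 = 33.5.
This falls in the class 300 ≤ e < 400: L = 300, F = 31, f = 23, h = 100.
Median ≈ 300 + ((33.5 − 31) / 23) × 100 = 310.8696

310.87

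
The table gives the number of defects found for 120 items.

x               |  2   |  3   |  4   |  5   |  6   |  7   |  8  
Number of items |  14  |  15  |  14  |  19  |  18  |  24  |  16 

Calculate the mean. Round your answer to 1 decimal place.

5.2

Values: 2, 3, 4, 5, 6, 7, 8
Σfx = 14×2 + 15×3 + 14×4 + 19×5 + 18×6 + 24×7 + 16×8 = 628
n = Σf = 120
Mean = 628 / 120 = 5.2333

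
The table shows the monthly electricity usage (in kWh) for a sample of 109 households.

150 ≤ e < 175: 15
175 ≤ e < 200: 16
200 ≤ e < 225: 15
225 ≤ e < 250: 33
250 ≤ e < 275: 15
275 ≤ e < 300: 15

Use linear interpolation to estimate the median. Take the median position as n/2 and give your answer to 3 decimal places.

Cumulative frequencies: 15, 31, 46, 79, 94, 109
n = 109; position = n/2 = 54.5.
This falls in the class 225 ≤ e < 250: L = 225, F = 46, f = 33, h = 25.
Median ≈ 225 + ((54.5 − 46) / 33) × 25 = 231.4394

231.439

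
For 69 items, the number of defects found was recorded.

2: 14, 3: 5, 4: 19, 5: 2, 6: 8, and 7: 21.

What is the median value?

4

Cumulative frequencies: 14, 19, 38, 40, 48, 69
n = 69, so the median is the value in position (n+1)/2 = 35.
Position 35 falls at value 4.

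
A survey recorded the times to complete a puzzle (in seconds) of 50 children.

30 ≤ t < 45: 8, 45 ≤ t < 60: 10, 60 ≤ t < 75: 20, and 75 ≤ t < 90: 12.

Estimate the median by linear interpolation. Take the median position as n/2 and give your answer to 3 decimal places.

Cumulative frequencies: 8, 18, 38, 50
n = 50; position = n/2 = 25.
This falls in the class 60 ≤ t < 75: L = 60, F = 18, f = 20, h = 15.
Median ≈ 60 + ((25 − 18) / 20) × 15 = 65.2500

65.250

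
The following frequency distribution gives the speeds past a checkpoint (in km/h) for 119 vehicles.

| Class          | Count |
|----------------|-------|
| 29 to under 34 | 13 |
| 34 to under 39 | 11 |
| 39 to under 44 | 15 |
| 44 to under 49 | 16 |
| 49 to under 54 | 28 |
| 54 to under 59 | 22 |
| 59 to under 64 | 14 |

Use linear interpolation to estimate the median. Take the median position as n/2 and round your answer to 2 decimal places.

49.80

Cumulative frequencies: 13, 24, 39, 55, 83, 105, 119
n = 119; position = n/2 = 59.5.
This falls in the class 49 to under 54: L = 49, F = 55, f = 28, h = 5.
Median ≈ 49 + ((59.5 − 55) / 28) × 5 = 49.8036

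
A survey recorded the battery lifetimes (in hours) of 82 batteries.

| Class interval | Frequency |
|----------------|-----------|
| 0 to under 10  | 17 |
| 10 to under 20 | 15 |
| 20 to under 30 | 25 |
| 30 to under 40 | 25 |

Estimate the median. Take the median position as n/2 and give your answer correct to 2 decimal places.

Cumulative frequencies: 17, 32, 57, 82
n = 82; position = n/2 = 41.
This falls in the class 20 to under 30: L = 20, F = 32, f = 25, h = 10.
Median ≈ 20 + ((41 − 32) / 25) × 10 = 23.6000

23.60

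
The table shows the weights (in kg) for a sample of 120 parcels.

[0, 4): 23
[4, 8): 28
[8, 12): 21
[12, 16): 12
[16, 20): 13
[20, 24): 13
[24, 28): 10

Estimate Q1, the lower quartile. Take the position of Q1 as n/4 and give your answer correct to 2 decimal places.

5.00

Cumulative frequencies: 23, 51, 72, 84, 97, 110, 120
n = 120; position = n/4 = 30.
This falls in the class [4, 8): L = 4, F = 23, f = 28, h = 4.
Lower quartile ≈ 4 + ((30 − 23) / 28) × 4 = 5.0000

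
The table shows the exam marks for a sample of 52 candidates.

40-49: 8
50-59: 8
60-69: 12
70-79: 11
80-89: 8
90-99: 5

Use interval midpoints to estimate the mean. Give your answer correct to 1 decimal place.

68.0

Midpoints: 44.5, 54.5, 64.5, 74.5, 84.5, 94.5
Σfm = 8×44.5 + 8×54.5 + 12×64.5 + 11×74.5 + 8×84.5 + 5×94.5 = 3534
n = Σf = 52
Mean = 3534 / 52 = 67.9615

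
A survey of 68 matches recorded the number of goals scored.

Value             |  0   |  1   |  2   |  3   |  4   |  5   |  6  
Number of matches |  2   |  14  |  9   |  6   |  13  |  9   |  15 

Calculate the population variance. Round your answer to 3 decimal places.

3.691

Values: 0, 1, 2, 3, 4, 5, 6
n = 68, Σfx = 237, mean = 3.4853
Σfx² = 1077
Σf(x − x̄)² = Σfx² − (Σfx)²/n = 1077 − 237²/68 = 250.9853
Population variance = 250.9853 / 68 = 3.6910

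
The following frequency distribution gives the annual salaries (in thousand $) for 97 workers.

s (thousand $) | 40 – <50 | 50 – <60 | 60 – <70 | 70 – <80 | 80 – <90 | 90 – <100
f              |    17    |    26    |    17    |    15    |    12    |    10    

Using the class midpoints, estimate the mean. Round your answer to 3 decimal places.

65.928

Midpoints: 45, 55, 65, 75, 85, 95
Σfm = 17×45 + 26×55 + 17×65 + 15×75 + 12×85 + 10×95 = 6395
n = Σf = 97
Mean = 6395 / 97 = 65.9278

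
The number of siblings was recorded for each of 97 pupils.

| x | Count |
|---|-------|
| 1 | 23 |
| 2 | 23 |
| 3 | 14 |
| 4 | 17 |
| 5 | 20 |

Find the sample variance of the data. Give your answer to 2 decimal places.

Values: 1, 2, 3, 4, 5
n = 97, Σfx = 279, mean = 2.8763
Σfx² = 1013
Σf(x − x̄)² = Σfx² − (Σfx)²/n = 1013 − 279²/97 = 210.5155
Sample variance = 210.5155 / 96 = 2.1929

2.19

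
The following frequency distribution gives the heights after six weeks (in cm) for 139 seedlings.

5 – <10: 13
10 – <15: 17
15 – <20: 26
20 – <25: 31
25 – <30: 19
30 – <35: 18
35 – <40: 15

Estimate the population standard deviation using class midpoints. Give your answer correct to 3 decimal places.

8.865

Midpoints: 7.5, 12.5, 17.5, 22.5, 27.5, 32.5, 37.5
n = 139, Σfm = 3132.5, mean = 22.5360
Σfm² = 81518.75
Σf(m − x̄)² = Σfm² − (Σfm)²/n = 81518.75 − 3132.5²/139 = 10924.8201
Population variance = 10924.8201 / 139 = 78.5958
Standard deviation = √78.5958 = 8.8654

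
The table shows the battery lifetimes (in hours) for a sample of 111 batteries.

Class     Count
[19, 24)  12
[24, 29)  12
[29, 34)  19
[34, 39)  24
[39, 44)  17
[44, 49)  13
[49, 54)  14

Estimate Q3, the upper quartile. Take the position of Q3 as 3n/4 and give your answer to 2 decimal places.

43.78

Cumulative frequencies: 12, 24, 43, 67, 84, 97, 111
n = 111; position = 3n/4 = 83.25.
This falls in the class [39, 44): L = 39, F = 67, f = 17, h = 5.
Upper quartile ≈ 39 + ((83.25 − 67) / 17) × 5 = 43.7794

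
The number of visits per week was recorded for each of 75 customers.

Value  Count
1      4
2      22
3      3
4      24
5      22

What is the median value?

Cumulative frequencies: 4, 26, 29, 53, 75
n = 75, so the median is the value in position (n+1)/2 = 38.
Position 38 falls at value 4.

4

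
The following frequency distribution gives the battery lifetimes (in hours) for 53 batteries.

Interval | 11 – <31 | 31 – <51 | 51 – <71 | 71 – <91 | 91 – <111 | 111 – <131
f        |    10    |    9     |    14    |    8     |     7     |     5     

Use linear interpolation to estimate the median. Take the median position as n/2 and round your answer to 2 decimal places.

Cumulative frequencies: 10, 19, 33, 41, 48, 53
n = 53; position = n/2 = 26.5.
This falls in the class 51 – <71: L = 51, F = 19, f = 14, h = 20.
Median ≈ 51 + ((26.5 − 19) / 14) × 20 = 61.7143

61.71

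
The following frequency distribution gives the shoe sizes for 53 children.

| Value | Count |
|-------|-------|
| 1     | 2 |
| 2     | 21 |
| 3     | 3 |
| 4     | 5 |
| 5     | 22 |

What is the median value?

4

Cumulative frequencies: 2, 23, 26, 31, 53
n = 53, so the median is the value in position (n+1)/2 = 27.
Position 27 falls at value 4.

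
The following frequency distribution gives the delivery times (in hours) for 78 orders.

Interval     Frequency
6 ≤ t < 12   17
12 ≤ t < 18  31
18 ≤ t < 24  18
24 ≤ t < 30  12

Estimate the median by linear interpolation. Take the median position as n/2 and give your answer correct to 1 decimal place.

Cumulative frequencies: 17, 48, 66, 78
n = 78; position = n/2 = 39.
This falls in the class 12 ≤ t < 18: L = 12, F = 17, f = 31, h = 6.
Median ≈ 12 + ((39 − 17) / 31) × 6 = 16.2581

16.3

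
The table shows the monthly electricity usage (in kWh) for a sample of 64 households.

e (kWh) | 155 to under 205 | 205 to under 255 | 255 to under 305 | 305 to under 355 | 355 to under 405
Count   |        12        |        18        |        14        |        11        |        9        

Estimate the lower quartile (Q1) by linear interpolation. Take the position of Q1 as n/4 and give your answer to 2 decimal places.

216.11

Cumulative frequencies: 12, 30, 44, 55, 64
n = 64; position = n/4 = 16.
This falls in the class 205 to under 255: L = 205, F = 12, f = 18, h = 50.
Lower quartile ≈ 205 + ((16 − 12) / 18) × 50 = 216.1111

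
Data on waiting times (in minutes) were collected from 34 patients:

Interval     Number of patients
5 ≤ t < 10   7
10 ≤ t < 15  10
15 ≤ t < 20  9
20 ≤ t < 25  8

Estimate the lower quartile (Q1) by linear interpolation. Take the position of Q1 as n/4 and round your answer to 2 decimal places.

10.75

Cumulative frequencies: 7, 17, 26, 34
n = 34; position = n/4 = 8.5.
This falls in the class 10 ≤ t < 15: L = 10, F = 7, f = 10, h = 5.
Lower quartile ≈ 10 + ((8.5 − 7) / 10) × 5 = 10.7500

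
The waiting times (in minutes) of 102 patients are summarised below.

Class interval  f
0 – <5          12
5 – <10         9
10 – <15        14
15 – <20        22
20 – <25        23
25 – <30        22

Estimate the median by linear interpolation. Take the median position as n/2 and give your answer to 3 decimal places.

18.636

Cumulative frequencies: 12, 21, 35, 57, 80, 102
n = 102; position = n/2 = 51.
This falls in the class 15 – <20: L = 15, F = 35, f = 22, h = 5.
Median ≈ 15 + ((51 − 35) / 22) × 5 = 18.6364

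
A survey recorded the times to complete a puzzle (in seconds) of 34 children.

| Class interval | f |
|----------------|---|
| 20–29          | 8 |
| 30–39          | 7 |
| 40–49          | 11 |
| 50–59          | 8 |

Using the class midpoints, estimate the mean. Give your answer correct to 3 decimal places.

40.088

Midpoints: 24.5, 34.5, 44.5, 54.5
Σfm = 8×24.5 + 7×34.5 + 11×44.5 + 8×54.5 = 1363
n = Σf = 34
Mean = 1363 / 34 = 40.0882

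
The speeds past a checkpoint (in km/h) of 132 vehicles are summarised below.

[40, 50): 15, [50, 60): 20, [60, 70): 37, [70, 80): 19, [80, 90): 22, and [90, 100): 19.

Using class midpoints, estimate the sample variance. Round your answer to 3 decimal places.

Midpoints: 45, 55, 65, 75, 85, 95
n = 132, Σfm = 9280, mean = 70.3030
Σfm² = 684500
Σf(m − x̄)² = Σfm² − (Σfm)²/n = 684500 − 9280²/132 = 32087.8788
Sample variance = 32087.8788 / 131 = 244.9456

244.946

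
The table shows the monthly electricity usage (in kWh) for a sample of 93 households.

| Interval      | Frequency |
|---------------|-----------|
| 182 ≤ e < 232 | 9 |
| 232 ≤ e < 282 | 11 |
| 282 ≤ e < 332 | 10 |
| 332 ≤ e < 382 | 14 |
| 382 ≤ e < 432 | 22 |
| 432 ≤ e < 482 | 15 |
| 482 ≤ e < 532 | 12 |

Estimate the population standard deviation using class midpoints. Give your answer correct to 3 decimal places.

92.160

Midpoints: 207, 257, 307, 357, 407, 457, 507
n = 93, Σfm = 34651, mean = 372.5914
Σfm² = 13700557
Σf(m − x̄)² = Σfm² − (Σfm)²/n = 13700557 − 34651²/93 = 789892.4731
Population variance = 789892.4731 / 93 = 8493.4675
Standard deviation = √8493.4675 = 92.1600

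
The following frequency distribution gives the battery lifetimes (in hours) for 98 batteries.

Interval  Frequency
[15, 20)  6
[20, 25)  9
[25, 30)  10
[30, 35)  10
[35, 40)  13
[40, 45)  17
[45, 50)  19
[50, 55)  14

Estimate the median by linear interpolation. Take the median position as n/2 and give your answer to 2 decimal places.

Cumulative frequencies: 6, 15, 25, 35, 48, 65, 84, 98
n = 98; position = n/2 = 49.
This falls in the class [40, 45): L = 40, F = 48, f = 17, h = 5.
Median ≈ 40 + ((49 − 48) / 17) × 5 = 40.2941

40.29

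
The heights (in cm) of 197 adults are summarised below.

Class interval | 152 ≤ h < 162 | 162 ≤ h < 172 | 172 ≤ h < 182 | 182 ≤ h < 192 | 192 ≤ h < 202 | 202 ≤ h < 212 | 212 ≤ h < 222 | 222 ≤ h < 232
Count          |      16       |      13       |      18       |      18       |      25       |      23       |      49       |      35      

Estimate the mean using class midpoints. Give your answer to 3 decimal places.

Midpoints: 157, 167, 177, 187, 197, 207, 217, 227
Σfm = 16×157 + 13×167 + 18×177 + 18×187 + 25×197 + 23×207 + 49×217 + 35×227 = 39499
n = Σf = 197
Mean = 39499 / 197 = 200.5025

200.503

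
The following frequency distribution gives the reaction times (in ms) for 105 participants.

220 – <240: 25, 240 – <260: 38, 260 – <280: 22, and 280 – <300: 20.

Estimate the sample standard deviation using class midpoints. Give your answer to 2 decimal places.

Midpoints: 230, 250, 270, 290
n = 105, Σfm = 26990, mean = 257.0476
Σfm² = 6983300
Σf(m − x̄)² = Σfm² − (Σfm)²/n = 6983300 − 26990²/105 = 45584.7619
Sample variance = 45584.7619 / 104 = 438.3150
Standard deviation = √438.3150 = 20.9360

20.94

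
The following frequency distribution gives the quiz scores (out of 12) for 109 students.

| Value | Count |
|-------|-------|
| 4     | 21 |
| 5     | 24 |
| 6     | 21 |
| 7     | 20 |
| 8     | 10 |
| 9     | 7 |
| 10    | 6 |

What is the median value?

6

Cumulative frequencies: 21, 45, 66, 86, 96, 103, 109
n = 109, so the median is the value in position (n+1)/2 = 55.
Position 55 falls at value 6.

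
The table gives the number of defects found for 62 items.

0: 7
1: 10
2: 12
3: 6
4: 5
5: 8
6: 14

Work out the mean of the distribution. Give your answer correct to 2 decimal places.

Values: 0, 1, 2, 3, 4, 5, 6
Σfx = 7×0 + 10×1 + 12×2 + 6×3 + 5×4 + 8×5 + 14×6 = 196
n = Σf = 62
Mean = 196 / 62 = 3.1613

3.16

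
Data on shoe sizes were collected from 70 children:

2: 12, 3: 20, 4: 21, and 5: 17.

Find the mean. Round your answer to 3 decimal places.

Values: 2, 3, 4, 5
Σfx = 12×2 + 20×3 + 21×4 + 17×5 = 253
n = Σf = 70
Mean = 253 / 70 = 3.6143

3.614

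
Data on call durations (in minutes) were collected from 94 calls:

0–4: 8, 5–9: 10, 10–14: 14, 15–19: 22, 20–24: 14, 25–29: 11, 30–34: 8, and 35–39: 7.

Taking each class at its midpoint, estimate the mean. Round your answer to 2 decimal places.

18.60

Midpoints: 2, 7, 12, 17, 22, 27, 32, 37
Σfm = 8×2 + 10×7 + 14×12 + 22×17 + 14×22 + 11×27 + 8×32 + 7×37 = 1748
n = Σf = 94
Mean = 1748 / 94 = 18.5957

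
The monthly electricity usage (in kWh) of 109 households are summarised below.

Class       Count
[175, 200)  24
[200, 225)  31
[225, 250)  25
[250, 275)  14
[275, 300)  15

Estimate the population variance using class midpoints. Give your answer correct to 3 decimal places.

Midpoints: 187.5, 212.5, 237.5, 262.5, 287.5
n = 109, Σfm = 25012.5, mean = 229.4725
Σfm² = 5858281.25
Σf(m − x̄)² = Σfm² − (Σfm)²/n = 5858281.25 − 25012.5²/109 = 118600.9174
Population variance = 118600.9174 / 109 = 1088.0818

1088.082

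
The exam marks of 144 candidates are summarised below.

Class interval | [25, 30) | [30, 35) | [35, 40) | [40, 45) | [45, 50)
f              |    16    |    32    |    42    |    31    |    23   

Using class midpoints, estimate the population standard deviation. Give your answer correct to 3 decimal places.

Midpoints: 27.5, 32.5, 37.5, 42.5, 47.5
n = 144, Σfm = 5465, mean = 37.9514
Σfm² = 212850
Σf(m − x̄)² = Σfm² − (Σfm)²/n = 212850 − 5465²/144 = 5445.6597
Population variance = 5445.6597 / 144 = 37.8171
Standard deviation = √37.8171 = 6.1496

6.150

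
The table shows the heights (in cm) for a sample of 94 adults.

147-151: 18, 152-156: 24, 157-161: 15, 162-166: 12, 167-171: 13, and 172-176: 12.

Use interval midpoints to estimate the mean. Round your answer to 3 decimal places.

Midpoints: 149, 154, 159, 164, 169, 174
Σfm = 18×149 + 24×154 + 15×159 + 12×164 + 13×169 + 12×174 = 15016
n = Σf = 94
Mean = 15016 / 94 = 159.7447

159.745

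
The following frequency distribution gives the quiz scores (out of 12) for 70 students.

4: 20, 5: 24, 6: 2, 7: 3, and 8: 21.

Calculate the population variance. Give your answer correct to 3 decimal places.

2.655

Values: 4, 5, 6, 7, 8
n = 70, Σfx = 401, mean = 5.7286
Σfx² = 2483
Σf(x − x̄)² = Σfx² − (Σfx)²/n = 2483 − 401²/70 = 185.8429
Population variance = 185.8429 / 70 = 2.6549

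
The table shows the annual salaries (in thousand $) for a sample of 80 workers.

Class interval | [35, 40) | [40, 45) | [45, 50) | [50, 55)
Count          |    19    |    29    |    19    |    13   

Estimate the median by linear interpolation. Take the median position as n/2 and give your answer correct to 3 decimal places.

43.621

Cumulative frequencies: 19, 48, 67, 80
n = 80; position = n/2 = 40.
This falls in the class [40, 45): L = 40, F = 19, f = 29, h = 5.
Median ≈ 40 + ((40 − 19) / 29) × 5 = 43.6207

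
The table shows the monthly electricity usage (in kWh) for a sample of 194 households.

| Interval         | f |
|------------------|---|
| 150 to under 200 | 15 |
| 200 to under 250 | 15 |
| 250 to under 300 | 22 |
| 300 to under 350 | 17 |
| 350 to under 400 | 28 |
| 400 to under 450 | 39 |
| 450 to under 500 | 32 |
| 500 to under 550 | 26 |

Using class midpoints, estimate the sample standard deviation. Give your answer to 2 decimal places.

Midpoints: 175, 225, 275, 325, 375, 425, 475, 525
n = 194, Σfm = 73500, mean = 378.8660
Σfm² = 30046250
Σf(m − x̄)² = Σfm² − (Σfm)²/n = 30046250 − 73500²/194 = 2199600.5155
Sample variance = 2199600.5155 / 193 = 11396.8939
Standard deviation = √11396.8939 = 106.7562

106.76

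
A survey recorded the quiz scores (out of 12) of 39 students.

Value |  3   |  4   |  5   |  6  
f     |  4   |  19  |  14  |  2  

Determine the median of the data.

Cumulative frequencies: 4, 23, 37, 39
n = 39, so the median is the value in position (n+1)/2 = 20.
Position 20 falls at value 4.

4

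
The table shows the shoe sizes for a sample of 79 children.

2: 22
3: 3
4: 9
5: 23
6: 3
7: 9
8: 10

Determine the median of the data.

5

Cumulative frequencies: 22, 25, 34, 57, 60, 69, 79
n = 79, so the median is the value in position (n+1)/2 = 40.
Position 40 falls at value 5.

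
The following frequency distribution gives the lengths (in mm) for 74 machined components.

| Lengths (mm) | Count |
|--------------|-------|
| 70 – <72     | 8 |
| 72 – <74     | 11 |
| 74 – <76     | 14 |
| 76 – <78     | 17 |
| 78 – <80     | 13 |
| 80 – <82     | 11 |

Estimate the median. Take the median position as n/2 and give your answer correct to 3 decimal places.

76.471

Cumulative frequencies: 8, 19, 33, 50, 63, 74
n = 74; position = n/2 = 37.
This falls in the class 76 – <78: L = 76, F = 33, f = 17, h = 2.
Median ≈ 76 + ((37 − 33) / 17) × 2 = 76.4706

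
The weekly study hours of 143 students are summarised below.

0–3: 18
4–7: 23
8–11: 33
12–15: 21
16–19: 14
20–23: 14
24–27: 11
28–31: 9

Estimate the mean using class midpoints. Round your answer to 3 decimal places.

Midpoints: 1.5, 5.5, 9.5, 13.5, 17.5, 21.5, 25.5, 29.5
Σfm = 18×1.5 + 23×5.5 + 33×9.5 + 21×13.5 + 14×17.5 + 14×21.5 + 11×25.5 + 9×29.5 = 1842.5
n = Σf = 143
Mean = 1842.5 / 143 = 12.8846

12.885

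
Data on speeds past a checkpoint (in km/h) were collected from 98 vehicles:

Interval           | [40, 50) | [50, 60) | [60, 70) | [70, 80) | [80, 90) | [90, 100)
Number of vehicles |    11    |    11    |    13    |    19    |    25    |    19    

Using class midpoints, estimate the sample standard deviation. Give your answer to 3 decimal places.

Midpoints: 45, 55, 65, 75, 85, 95
n = 98, Σfm = 7300, mean = 74.4898
Σfm² = 569450
Σf(m − x̄)² = Σfm² − (Σfm)²/n = 569450 − 7300²/98 = 25674.4898
Sample variance = 25674.4898 / 97 = 264.6855
Standard deviation = √264.6855 = 16.2692

16.269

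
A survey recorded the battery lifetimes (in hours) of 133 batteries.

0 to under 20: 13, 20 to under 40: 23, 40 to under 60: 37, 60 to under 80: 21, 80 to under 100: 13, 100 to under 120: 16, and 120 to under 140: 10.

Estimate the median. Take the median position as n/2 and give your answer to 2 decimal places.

56.49

Cumulative frequencies: 13, 36, 73, 94, 107, 123, 133
n = 133; position = n/2 = 66.5.
This falls in the class 40 to under 60: L = 40, F = 36, f = 37, h = 20.
Median ≈ 40 + ((66.5 − 36) / 37) × 20 = 56.4865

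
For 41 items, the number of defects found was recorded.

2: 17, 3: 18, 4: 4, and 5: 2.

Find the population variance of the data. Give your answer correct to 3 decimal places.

0.659

Values: 2, 3, 4, 5
n = 41, Σfx = 114, mean = 2.7805
Σfx² = 344
Σf(x − x̄)² = Σfx² − (Σfx)²/n = 344 − 114²/41 = 27.0244
Population variance = 27.0244 / 41 = 0.6591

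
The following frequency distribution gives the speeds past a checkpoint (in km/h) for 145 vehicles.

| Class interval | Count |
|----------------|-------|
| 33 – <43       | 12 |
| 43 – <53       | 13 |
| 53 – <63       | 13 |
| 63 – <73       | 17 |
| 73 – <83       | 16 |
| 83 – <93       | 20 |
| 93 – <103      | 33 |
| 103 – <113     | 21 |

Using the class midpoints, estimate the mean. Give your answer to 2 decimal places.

Midpoints: 38, 48, 58, 68, 78, 88, 98, 108
Σfm = 12×38 + 13×48 + 13×58 + 17×68 + 16×78 + 20×88 + 33×98 + 21×108 = 11500
n = Σf = 145
Mean = 11500 / 145 = 79.3103

79.31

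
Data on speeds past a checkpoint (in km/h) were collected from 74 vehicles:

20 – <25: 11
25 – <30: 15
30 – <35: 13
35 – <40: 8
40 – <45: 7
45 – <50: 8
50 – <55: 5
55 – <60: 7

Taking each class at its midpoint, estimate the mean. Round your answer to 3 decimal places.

Midpoints: 22.5, 27.5, 32.5, 37.5, 42.5, 47.5, 52.5, 57.5
Σfm = 11×22.5 + 15×27.5 + 13×32.5 + 8×37.5 + 7×42.5 + 8×47.5 + 5×52.5 + 7×57.5 = 2725
n = Σf = 74
Mean = 2725 / 74 = 36.8243

36.824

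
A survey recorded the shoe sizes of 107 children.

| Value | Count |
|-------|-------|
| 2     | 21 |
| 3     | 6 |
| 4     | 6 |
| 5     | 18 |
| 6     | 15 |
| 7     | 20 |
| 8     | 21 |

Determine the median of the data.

6

Cumulative frequencies: 21, 27, 33, 51, 66, 86, 107
n = 107, so the median is the value in position (n+1)/2 = 54.
Position 54 falls at value 6.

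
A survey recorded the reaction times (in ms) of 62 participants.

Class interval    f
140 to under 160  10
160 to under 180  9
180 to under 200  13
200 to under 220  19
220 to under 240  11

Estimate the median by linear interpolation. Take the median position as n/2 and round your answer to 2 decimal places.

Cumulative frequencies: 10, 19, 32, 51, 62
n = 62; position = n/2 = 31.
This falls in the class 180 to under 200: L = 180, F = 19, f = 13, h = 20.
Median ≈ 180 + ((31 − 19) / 13) × 20 = 198.4615

198.46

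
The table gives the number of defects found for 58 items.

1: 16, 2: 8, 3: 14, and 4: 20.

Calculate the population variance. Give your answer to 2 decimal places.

Values: 1, 2, 3, 4
n = 58, Σfx = 154, mean = 2.6552
Σfx² = 494
Σf(x − x̄)² = Σfx² − (Σfx)²/n = 494 − 154²/58 = 85.1034
Population variance = 85.1034 / 58 = 1.4673

1.47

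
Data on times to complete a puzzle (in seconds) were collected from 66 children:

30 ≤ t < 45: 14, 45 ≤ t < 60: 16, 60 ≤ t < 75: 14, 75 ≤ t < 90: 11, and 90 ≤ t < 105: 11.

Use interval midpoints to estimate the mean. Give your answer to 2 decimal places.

Midpoints: 37.5, 52.5, 67.5, 82.5, 97.5
Σfm = 14×37.5 + 16×52.5 + 14×67.5 + 11×82.5 + 11×97.5 = 4290
n = Σf = 66
Mean = 4290 / 66 = 65.0000

65.00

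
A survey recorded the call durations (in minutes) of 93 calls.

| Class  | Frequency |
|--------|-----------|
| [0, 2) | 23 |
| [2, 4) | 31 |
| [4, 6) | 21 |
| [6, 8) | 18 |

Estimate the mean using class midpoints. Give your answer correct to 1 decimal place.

3.7

Midpoints: 1, 3, 5, 7
Σfm = 23×1 + 31×3 + 21×5 + 18×7 = 347
n = Σf = 93
Mean = 347 / 93 = 3.7312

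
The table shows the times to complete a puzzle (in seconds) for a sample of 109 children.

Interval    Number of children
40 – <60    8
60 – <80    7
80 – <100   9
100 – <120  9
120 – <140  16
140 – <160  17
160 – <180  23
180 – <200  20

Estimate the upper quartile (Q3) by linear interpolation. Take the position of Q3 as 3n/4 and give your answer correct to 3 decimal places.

173.696

Cumulative frequencies: 8, 15, 24, 33, 49, 66, 89, 109
n = 109; position = 3n/4 = 81.75.
This falls in the class 160 – <180: L = 160, F = 66, f = 23, h = 20.
Upper quartile ≈ 160 + ((81.75 − 66) / 23) × 20 = 173.6957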